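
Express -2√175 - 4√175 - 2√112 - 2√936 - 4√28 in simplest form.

2√175 = 10*√7; 4√175 = 20*√7; 2√112 = 8*√7; 2√936 = 12*√26; 4√28 = 8*√7

-46*√7 - 12*√26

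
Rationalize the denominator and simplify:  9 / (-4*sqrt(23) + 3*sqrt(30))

(-36*sqrt(23) - 27*sqrt(30))/98

Multiply numerator and denominator by 3*sqrt(30) + 4*sqrt(23).
Denominator becomes -98; numerator becomes 27*sqrt(30) + 36*sqrt(23).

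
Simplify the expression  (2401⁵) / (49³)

2401⁵ = 7^20; 49³ = 7^6
Combine exponents: 7^14

7^14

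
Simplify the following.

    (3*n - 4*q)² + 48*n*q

(3*n + 4*q)²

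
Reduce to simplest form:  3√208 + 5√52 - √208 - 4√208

3√208 = 12*√13; 5√52 = 10*√13; √208 = 4*√13; 4√208 = 16*√13
Combine: (12 + 10 - 4 - 16)·√13 = 2*√13

2*√13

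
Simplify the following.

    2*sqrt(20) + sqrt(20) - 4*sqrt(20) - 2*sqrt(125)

2*sqrt(20) = 4*sqrt(5); sqrt(20) = 2*sqrt(5); 4*sqrt(20) = 8*sqrt(5); 2*sqrt(125) = 10*sqrt(5)
Combine: (4 + 2 - 8 - 10)·sqrt(5) = -12*sqrt(5)

-12*sqrt(5)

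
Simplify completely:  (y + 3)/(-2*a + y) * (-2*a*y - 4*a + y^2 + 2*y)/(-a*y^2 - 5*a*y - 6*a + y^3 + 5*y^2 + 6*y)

Factor: -2*a*y - 4*a + y^2 + 2*y = (y + 2)*(-2*a + y);  -a*y^2 - 5*a*y - 6*a + y^3 + 5*y^2 + 6*y = (-a + y)*(y + 3)*(y + 2)
Cancel the common factors (-2*a + y), (y + 3), (y + 2).

1/(-a + y)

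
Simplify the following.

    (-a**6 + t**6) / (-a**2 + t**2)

Factor t**6 - a**6 and cancel (-a**2 + t**2).

a**4 + a**2*t**2 + t**4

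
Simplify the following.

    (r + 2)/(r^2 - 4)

Factor: r^2 - 4 = (r + 2)*(r - 2)
Cancel the common factor (r + 2).

1/(r - 2)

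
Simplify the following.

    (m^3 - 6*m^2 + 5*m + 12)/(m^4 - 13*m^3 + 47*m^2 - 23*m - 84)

1/(m - 7)

Factor: m^3 - 6*m^2 + 5*m + 12 = (m - 4)*(m + 1)*(m - 3);  m^4 - 13*m^3 + 47*m^2 - 23*m - 84 = (m - 4)*(m - 3)*(m - 7)*(m + 1)
Cancel the common factors (m - 3), (m - 4), (m + 1).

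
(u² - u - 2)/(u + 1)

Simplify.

Factor: u² - u - 2 = (u - 2)·(u + 1)
Cancel the common factor (u + 1).

u - 2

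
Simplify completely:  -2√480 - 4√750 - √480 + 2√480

-24*√30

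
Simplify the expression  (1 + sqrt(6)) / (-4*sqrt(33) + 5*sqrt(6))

Multiply numerator and denominator by 5*sqrt(6) + 4*sqrt(33).
Denominator becomes -378; numerator becomes 5*sqrt(6) + 4*sqrt(33) + 30 + 12*sqrt(22).

(-12*sqrt(22) - 30 - 4*sqrt(33) - 5*sqrt(6))/378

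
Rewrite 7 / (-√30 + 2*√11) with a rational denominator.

Multiply numerator and denominator by √30 + 2*√11.
Denominator becomes 14; numerator becomes 7*√30 + 14*√11.

(√30 + 2*√11)/2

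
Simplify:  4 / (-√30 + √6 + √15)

(12*√30 + 28*√15 + 52*√6 + 80*√3)/93

Group as (√6 + √15) - √30; multiply by (√6 + √15) + √30, then rationalise the remaining surd.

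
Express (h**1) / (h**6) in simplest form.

h**(-5)

Quotient: (h**-5)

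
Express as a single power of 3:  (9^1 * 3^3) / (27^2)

9^1 = 3^2; 3^3 = 3^3; 27^2 = 3^6
Combine exponents: 3^(-1)

3^(-1)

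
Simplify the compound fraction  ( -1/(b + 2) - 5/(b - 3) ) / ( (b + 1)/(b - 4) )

(-6*b^2 + 17*b + 28)/(b^3 - 7*b - 6)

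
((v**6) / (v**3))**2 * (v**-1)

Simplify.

Inside the bracket: v**3
Raise to the power 2: v**6
Multiply by (v**-1): add exponents.

v**5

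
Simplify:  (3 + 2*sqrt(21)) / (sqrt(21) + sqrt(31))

Multiply numerator and denominator by -sqrt(31) + sqrt(21).
Denominator becomes -10; numerator becomes -2*sqrt(651) - 3*sqrt(31) + 3*sqrt(21) + 42.

(-42 - 3*sqrt(21) + 3*sqrt(31) + 2*sqrt(651))/10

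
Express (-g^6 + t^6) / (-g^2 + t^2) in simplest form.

Difference of sixth powers: factor out (-g^2 + t^2).

g^4 + g^2*t^2 + t^4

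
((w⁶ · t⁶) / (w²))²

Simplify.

Inside the bracket: w⁴ · t⁶
Raise to the power 2: w⁸ · t^12

t^12*w⁸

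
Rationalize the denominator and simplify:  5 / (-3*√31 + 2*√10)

Multiply numerator and denominator by 2*√10 + 3*√31.
Denominator becomes -239; numerator becomes 10*√10 + 15*√31.

(-15*√31 - 10*√10)/239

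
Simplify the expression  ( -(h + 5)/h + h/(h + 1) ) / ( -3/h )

(6*h + 5)/(3*h + 3)

Numerator: -(h + 5)/h + h/(h + 1) = (-6*h - 5)/(h^2 + h)
Denominator: -3/h = -3/h
Divide: ((-6*h - 5)/(h^2 + h)) · (-h/3) = (6*h + 5)/(3*h + 3)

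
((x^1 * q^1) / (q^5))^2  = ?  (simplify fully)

Inside the bracket: x^1 * (q^-4)
Raise to the power 2: x^2 * (q^-8)

x^2/q^8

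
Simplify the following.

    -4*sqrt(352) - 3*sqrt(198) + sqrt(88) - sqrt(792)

4*sqrt(352) = 16*sqrt(22); 3*sqrt(198) = 9*sqrt(22); sqrt(88) = 2*sqrt(22); sqrt(792) = 6*sqrt(22)
Combine: (-16 - 9 + 2 - 6)·sqrt(22) = -29*sqrt(22)

-29*sqrt(22)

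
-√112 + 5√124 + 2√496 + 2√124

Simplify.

√112 = 4*√7; 5√124 = 10*√31; 2√496 = 8*√31; 2√124 = 4*√31

-4*√7 + 22*√31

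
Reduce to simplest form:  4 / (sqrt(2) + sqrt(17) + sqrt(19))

Group as (sqrt(17) + sqrt(19)) + sqrt(2); multiply by (sqrt(17) + sqrt(19)) - sqrt(2), then rationalise the remaining surd.

(-sqrt(646) + 2*sqrt(17) + 17*sqrt(2))/17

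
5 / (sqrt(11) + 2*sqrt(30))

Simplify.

(-5*sqrt(11) + 10*sqrt(30))/109

Multiply numerator and denominator by -2*sqrt(30) + sqrt(11).
Denominator becomes -109; numerator becomes -10*sqrt(30) + 5*sqrt(11).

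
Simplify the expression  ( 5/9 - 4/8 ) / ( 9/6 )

Numerator: 5/9 - 4/8 = 1/18
Denominator: 9/6 = 3/2
Divide: (1/18) · (2/3) = 1/27

1/27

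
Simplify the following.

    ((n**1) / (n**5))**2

Inside the bracket: (n**-4)
Raise to the power 2: (n**-8)

n**(-8)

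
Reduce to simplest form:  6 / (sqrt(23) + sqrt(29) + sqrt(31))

(-12*sqrt(20677) + 126*sqrt(31) + 150*sqrt(29) + 222*sqrt(23))/2227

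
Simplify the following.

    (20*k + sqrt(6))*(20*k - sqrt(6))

Product of conjugates: (P+Q)(P-Q) = P**2 - Q**2.

400*k**2 - 6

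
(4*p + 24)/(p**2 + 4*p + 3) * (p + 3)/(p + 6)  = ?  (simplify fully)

Factor: 4*p + 24 = 4*(p + 6);  p**2 + 4*p + 3 = (p + 1)*(p + 3)
Cancel the common factors (p + 3), (p + 6).

4/(p + 1)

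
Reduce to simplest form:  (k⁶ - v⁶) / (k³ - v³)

k³ + v³

Difference of sixth powers: factor out (k³ - v³).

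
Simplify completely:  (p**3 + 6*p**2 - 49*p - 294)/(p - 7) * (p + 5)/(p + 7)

Factor: p**3 + 6*p**2 - 49*p - 294 = (p - 7)*(p + 7)*(p + 6)
Cancel the common factors (p + 7), (p - 7).

p**2 + 11*p + 30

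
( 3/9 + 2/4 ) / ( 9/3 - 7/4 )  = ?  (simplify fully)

2/3

Numerator: 3/9 + 2/4 = 5/6
Denominator: 9/3 - 7/4 = 5/4
Divide: (5/6) · (4/5) = 2/3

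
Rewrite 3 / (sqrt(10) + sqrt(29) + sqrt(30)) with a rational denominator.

Group as (sqrt(10) + sqrt(30)) + sqrt(29); multiply by (sqrt(10) + sqrt(30)) - sqrt(29), then rationalise the remaining surd.

(-60*sqrt(87) + 27*sqrt(30) + 33*sqrt(29) + 147*sqrt(10))/1079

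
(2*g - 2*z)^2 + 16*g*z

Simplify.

After expansion: 4*g^2 + 8*g*z + 4*z^2 — a perfect-square trinomial.

4*(g + z)^2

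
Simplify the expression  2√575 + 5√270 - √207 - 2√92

3*√23 + 15*√30

2√575 = 10*√23; 5√270 = 15*√30; √207 = 3*√23; 2√92 = 4*√23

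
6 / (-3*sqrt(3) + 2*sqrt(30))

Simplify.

Multiply numerator and denominator by 3*sqrt(3) + 2*sqrt(30).
Denominator becomes 93; numerator becomes 18*sqrt(3) + 12*sqrt(30).

(6*sqrt(3) + 4*sqrt(30))/31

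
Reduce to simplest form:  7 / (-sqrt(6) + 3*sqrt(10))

(sqrt(6) + 3*sqrt(10))/12

Multiply numerator and denominator by sqrt(6) + 3*sqrt(10).
Denominator becomes 84; numerator becomes 7*sqrt(6) + 21*sqrt(10).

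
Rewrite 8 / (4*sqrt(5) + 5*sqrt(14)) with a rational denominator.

Multiply numerator and denominator by -4*sqrt(5) + 5*sqrt(14).
Denominator becomes 270; numerator becomes -32*sqrt(5) + 40*sqrt(14).

(-16*sqrt(5) + 20*sqrt(14))/135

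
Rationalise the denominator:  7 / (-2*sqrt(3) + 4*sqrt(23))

Multiply numerator and denominator by 2*sqrt(3) + 4*sqrt(23).
Denominator becomes 356; numerator becomes 14*sqrt(3) + 28*sqrt(23).

(7*sqrt(3) + 14*sqrt(23))/178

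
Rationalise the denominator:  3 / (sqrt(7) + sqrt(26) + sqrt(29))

(-3*sqrt(5278) + 6*sqrt(29) + 15*sqrt(26) + 72*sqrt(7))/356

Group as (sqrt(7) + sqrt(29)) + sqrt(26); multiply by (sqrt(7) + sqrt(29)) - sqrt(26), then rationalise the remaining surd.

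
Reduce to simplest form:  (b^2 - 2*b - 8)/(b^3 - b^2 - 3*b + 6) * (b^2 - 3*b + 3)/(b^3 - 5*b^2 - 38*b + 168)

Factor: b^2 - 2*b - 8 = (b + 2)*(b - 4);  b^3 - b^2 - 3*b + 6 = (b^2 - 3*b + 3)*(b + 2);  b^3 - 5*b^2 - 38*b + 168 = (b - 7)*(b + 6)*(b - 4)
Cancel the common factors (b^2 - 3*b + 3), (b - 4), (b + 2).

1/(b^2 - b - 42)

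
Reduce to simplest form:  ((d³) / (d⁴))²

Inside the bracket: (d^-1)
Raise to the power 2: (d^-2)

d^(-2)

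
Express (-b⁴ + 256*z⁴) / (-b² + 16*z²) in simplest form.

b² + 16*z²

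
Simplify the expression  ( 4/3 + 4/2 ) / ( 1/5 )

Numerator: 4/3 + 4/2 = 10/3
Denominator: 1/5 = 1/5
Divide: (10/3) · (5) = 50/3

50/3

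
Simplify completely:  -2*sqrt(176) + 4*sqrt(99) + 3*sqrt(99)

2*sqrt(176) = 8*sqrt(11); 4*sqrt(99) = 12*sqrt(11); 3*sqrt(99) = 9*sqrt(11)
Combine: (-8 + 12 + 9)·sqrt(11) = 13*sqrt(11)

13*sqrt(11)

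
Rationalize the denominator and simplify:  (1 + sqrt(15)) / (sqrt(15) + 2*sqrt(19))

(-15 - sqrt(15) + 2*sqrt(19) + 2*sqrt(285))/61

Multiply numerator and denominator by -2*sqrt(19) + sqrt(15).
Denominator becomes -61; numerator becomes -2*sqrt(285) - 2*sqrt(19) + sqrt(15) + 15.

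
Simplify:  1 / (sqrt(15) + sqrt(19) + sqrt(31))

(-2*sqrt(8835) + 3*sqrt(31) + 27*sqrt(19) + 35*sqrt(15))/1131

Group as (sqrt(15) + sqrt(19)) + sqrt(31); multiply by (sqrt(15) + sqrt(19)) - sqrt(31), then rationalise the remaining surd.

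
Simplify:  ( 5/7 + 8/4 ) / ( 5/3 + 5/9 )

171/140

Numerator: 5/7 + 8/4 = 19/7
Denominator: 5/3 + 5/9 = 20/9
Divide: (19/7) · (9/20) = 171/140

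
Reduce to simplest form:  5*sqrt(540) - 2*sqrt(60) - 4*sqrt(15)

5*sqrt(540) = 30*sqrt(15); 2*sqrt(60) = 4*sqrt(15); 4*sqrt(15) = 4*sqrt(15)
Combine: (30 - 4 - 4)·sqrt(15) = 22*sqrt(15)

22*sqrt(15)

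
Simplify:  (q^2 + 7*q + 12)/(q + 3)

Factor: q^2 + 7*q + 12 = (q + 4)*(q + 3)
Cancel the common factor (q + 3).

q + 4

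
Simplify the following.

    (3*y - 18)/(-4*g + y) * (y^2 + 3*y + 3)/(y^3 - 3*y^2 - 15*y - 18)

3/(-4*g + y)

Factor: 3*y - 18 = 3*(y - 6);  y^3 - 3*y^2 - 15*y - 18 = (y^2 + 3*y + 3)*(y - 6)
Cancel the common factors (y^2 + 3*y + 3), (y - 6).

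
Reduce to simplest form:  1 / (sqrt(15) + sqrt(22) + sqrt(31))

(-sqrt(10230) + 3*sqrt(31) + 12*sqrt(22) + 19*sqrt(15))/642

Group as (sqrt(15) + sqrt(22)) + sqrt(31); multiply by (sqrt(15) + sqrt(22)) - sqrt(31), then rationalise the remaining surd.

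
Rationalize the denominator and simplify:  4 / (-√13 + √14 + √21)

(-22*√13 + 6*√21 + 20*√14 + 14*√78)/173

Group as (√14 + √21) - √13; multiply by (√14 + √21) + √13, then rationalise the remaining surd.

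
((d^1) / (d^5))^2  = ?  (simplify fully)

d^(-8)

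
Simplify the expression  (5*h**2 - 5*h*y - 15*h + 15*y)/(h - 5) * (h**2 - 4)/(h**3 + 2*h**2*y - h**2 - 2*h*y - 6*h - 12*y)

(5*h**2 - 5*h*y - 10*h + 10*y)/(h**2 + 2*h*y - 5*h - 10*y)

Factor: 5*h**2 - 5*h*y - 15*h + 15*y = 5*(h - y)*(h - 3);  h**2 - 4 = (h + 2)*(h - 2);  h**3 + 2*h**2*y - h**2 - 2*h*y - 6*h - 12*y = (h - 3)*(h + 2)*(h + 2*y)
Cancel the common factors (h - 3), (h + 2).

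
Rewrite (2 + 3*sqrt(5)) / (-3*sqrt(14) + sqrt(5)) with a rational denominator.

(-9*sqrt(70) - 6*sqrt(14) - 15 - 2*sqrt(5))/121

Multiply numerator and denominator by sqrt(5) + 3*sqrt(14).
Denominator becomes -121; numerator becomes 2*sqrt(5) + 15 + 6*sqrt(14) + 9*sqrt(70).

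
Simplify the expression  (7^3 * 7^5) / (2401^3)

7^3 = 7^3; 7^5 = 7^5; 2401^3 = 7^12
Combine exponents: 7^(-4)

7^(-4)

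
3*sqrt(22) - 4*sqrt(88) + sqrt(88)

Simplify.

-3*sqrt(22)

3*sqrt(22) = 3*sqrt(22); 4*sqrt(88) = 8*sqrt(22); sqrt(88) = 2*sqrt(22)
Combine: (3 - 8 + 2)·sqrt(22) = -3*sqrt(22)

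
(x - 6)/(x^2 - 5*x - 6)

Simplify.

Factor: x^2 - 5*x - 6 = (x - 6)*(x + 1)
Cancel the common factor (x - 6).

1/(x + 1)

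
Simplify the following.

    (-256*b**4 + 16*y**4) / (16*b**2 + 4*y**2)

-16*b**2 + 4*y**2

-256*b**4 + 16*y**4 factors as 16*(-2*b + y)*(2*b + y)*(4*b**2 + y**2).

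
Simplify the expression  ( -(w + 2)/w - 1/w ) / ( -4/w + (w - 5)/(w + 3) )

Numerator: -(w + 2)/w - 1/w = (-w - 3)/w
Denominator: -4/w + (w - 5)/(w + 3) = (w^2 - 9*w - 12)/(w^2 + 3*w)
Divide: ((-w - 3)/w) · ((w^2 + 3*w)/(w^2 - 9*w - 12)) = (-w^2 - 6*w - 9)/(w^2 - 9*w - 12)

(-w^2 - 6*w - 9)/(w^2 - 9*w - 12)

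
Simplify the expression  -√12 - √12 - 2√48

√12 = 2*√3; √12 = 2*√3; 2√48 = 8*√3
Combine: (-2 - 2 - 8)·√3 = -12*√3

-12*√3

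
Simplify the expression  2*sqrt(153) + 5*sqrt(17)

2*sqrt(153) = 6*sqrt(17); 5*sqrt(17) = 5*sqrt(17)
Combine: (6 + 5)·sqrt(17) = 11*sqrt(17)

11*sqrt(17)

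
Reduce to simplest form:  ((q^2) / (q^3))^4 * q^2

Inside the bracket: (q^-1)
Raise to the power 4: (q^-4)
Multiply by q^2: add exponents.

q^(-2)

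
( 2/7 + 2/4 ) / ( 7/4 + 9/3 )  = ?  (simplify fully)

22/133

Numerator: 2/7 + 2/4 = 11/14
Denominator: 7/4 + 9/3 = 19/4
Divide: (11/14) · (4/19) = 22/133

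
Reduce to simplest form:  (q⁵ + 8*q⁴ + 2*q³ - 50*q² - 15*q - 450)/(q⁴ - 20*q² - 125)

(q² + 3*q - 18)/(q - 5)

Factor: q⁵ + 8*q⁴ + 2*q³ - 50*q² - 15*q - 450 = (q² + 5)·(q + 6)·(q - 3)·(q + 5);  q⁴ - 20*q² - 125 = (q - 5)·(q + 5)·(q² + 5)
Cancel the common factors (q² + 5), (q + 5).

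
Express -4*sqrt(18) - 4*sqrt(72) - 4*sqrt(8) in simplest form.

4*sqrt(18) = 12*sqrt(2); 4*sqrt(72) = 24*sqrt(2); 4*sqrt(8) = 8*sqrt(2)
Combine: (-12 - 24 - 8)·sqrt(2) = -44*sqrt(2)

-44*sqrt(2)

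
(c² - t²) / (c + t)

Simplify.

c² - t² factors as -(-c + t)*(c + t).

c - t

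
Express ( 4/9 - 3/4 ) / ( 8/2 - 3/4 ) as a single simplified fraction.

-11/117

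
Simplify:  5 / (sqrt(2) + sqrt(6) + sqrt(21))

Group as (sqrt(2) + sqrt(21)) + sqrt(6); multiply by (sqrt(2) + sqrt(21)) - sqrt(6), then rationalise the remaining surd.

(-85*sqrt(6) - 125*sqrt(2) + 60*sqrt(7) + 65*sqrt(21))/121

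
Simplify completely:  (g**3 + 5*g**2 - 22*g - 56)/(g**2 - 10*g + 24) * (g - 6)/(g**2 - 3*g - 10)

Factor: g**3 + 5*g**2 - 22*g - 56 = (g + 7)*(g - 4)*(g + 2);  g**2 - 10*g + 24 = (g - 4)*(g - 6);  g**2 - 3*g - 10 = (g + 2)*(g - 5)
Cancel the common factors (g + 2), (g - 6), (g - 4).

(g + 7)/(g - 5)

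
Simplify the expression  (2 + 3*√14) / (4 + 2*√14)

(-2*√14 + 19)/10

Multiply numerator and denominator by -2*√14 + 4.
Denominator becomes -40; numerator becomes -76 + 8*√14.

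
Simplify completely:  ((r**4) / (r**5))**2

Inside the bracket: (r**-1)
Raise to the power 2: (r**-2)

r**(-2)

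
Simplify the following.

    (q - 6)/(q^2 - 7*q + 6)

1/(q - 1)

Factor: q^2 - 7*q + 6 = (q - 6)*(q - 1)
Cancel the common factor (q - 6).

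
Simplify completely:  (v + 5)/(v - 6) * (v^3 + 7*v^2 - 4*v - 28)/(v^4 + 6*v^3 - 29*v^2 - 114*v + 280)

Factor: v^3 + 7*v^2 - 4*v - 28 = (v + 2)*(v + 7)*(v - 2);  v^4 + 6*v^3 - 29*v^2 - 114*v + 280 = (v + 7)*(v + 5)*(v - 2)*(v - 4)
Cancel the common factors (v - 2), (v + 5), (v + 7).

(v + 2)/(v^2 - 10*v + 24)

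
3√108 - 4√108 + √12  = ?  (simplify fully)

-4*√3

3√108 = 18*√3; 4√108 = 24*√3; √12 = 2*√3
Combine: (18 - 24 + 2)·√3 = -4*√3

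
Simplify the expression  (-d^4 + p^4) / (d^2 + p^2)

-d^2 + p^2

Difference of fourth powers: factor out (d^2 + p^2).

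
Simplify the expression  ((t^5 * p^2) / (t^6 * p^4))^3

1/(p^6*t^3)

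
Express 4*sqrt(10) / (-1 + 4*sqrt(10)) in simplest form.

Multiply numerator and denominator by -4*sqrt(10) - 1.
Denominator becomes -159; numerator becomes -160 - 4*sqrt(10).

(4*sqrt(10) + 160)/159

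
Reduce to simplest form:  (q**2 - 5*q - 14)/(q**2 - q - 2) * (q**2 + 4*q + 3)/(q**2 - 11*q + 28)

(q**2 + 5*q + 6)/(q**2 - 6*q + 8)

Factor: q**2 - 5*q - 14 = (q + 2)*(q - 7);  q**2 - q - 2 = (q - 2)*(q + 1);  q**2 + 4*q + 3 = (q + 1)*(q + 3);  q**2 - 11*q + 28 = (q - 7)*(q - 4)
Cancel the common factors (q + 1), (q - 7).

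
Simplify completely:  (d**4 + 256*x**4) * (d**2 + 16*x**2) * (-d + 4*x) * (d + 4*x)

Telescope via difference of squares: ((4*x)+d)((4*x)-d) = -d**2 + 16*x**2, then repeat with the next factor.

-d**8 + 65536*x**8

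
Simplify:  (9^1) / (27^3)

3^(-7)

9^1 = 3^2; 27^3 = 3^9
Combine exponents: 3^(-7)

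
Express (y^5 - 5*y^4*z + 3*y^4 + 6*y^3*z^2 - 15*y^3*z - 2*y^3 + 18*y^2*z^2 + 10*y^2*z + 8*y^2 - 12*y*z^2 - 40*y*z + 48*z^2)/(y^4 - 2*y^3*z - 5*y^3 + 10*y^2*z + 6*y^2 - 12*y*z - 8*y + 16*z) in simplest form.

Factor: y^5 - 5*y^4*z + 3*y^4 + 6*y^3*z^2 - 15*y^3*z - 2*y^3 + 18*y^2*z^2 + 10*y^2*z + 8*y^2 - 12*y*z^2 - 40*y*z + 48*z^2 = (y + 4)*(y^2 - y + 2)*(y - 2*z)*(y - 3*z);  y^4 - 2*y^3*z - 5*y^3 + 10*y^2*z + 6*y^2 - 12*y*z - 8*y + 16*z = (y^2 - y + 2)*(y - 2*z)*(y - 4)
Cancel the common factors (y^2 - y + 2), (y - 2*z).

(y^2 - 3*y*z + 4*y - 12*z)/(y - 4)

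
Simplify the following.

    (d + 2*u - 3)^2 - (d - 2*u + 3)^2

Only the odd-power cross terms survive.

4*d*(2*u - 3)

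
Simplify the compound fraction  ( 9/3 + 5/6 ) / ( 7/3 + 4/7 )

Numerator: 9/3 + 5/6 = 23/6
Denominator: 7/3 + 4/7 = 61/21
Divide: (23/6) · (21/61) = 161/122

161/122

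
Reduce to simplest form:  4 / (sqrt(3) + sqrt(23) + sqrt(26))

(-2*sqrt(1794) + 6*sqrt(23) + 46*sqrt(3))/69

Group as (sqrt(3) + sqrt(23)) + sqrt(26); multiply by (sqrt(3) + sqrt(23)) - sqrt(26), then rationalise the remaining surd.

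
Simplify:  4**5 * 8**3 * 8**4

4**5 = 2**10; 8**3 = 2**9; 8**4 = 2**12
Combine exponents: 2**31

2**31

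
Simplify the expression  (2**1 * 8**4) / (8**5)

2**1 = 2**1; 8**4 = 2**12; 8**5 = 2**15
Combine exponents: 2**(-2)

2**(-2)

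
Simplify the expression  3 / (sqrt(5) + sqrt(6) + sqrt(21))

(-9*sqrt(70) - 15*sqrt(21) + 30*sqrt(6) + 33*sqrt(5))/10

Group as (sqrt(5) + sqrt(21)) + sqrt(6); multiply by (sqrt(5) + sqrt(21)) - sqrt(6), then rationalise the remaining surd.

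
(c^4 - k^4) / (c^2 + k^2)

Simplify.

c^2 - k^2

Factor c^4 - k^4 and cancel (c^2 + k^2).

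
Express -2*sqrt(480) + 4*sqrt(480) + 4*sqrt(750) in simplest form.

2*sqrt(480) = 8*sqrt(30); 4*sqrt(480) = 16*sqrt(30); 4*sqrt(750) = 20*sqrt(30)
Combine: (-8 + 16 + 20)·sqrt(30) = 28*sqrt(30)

28*sqrt(30)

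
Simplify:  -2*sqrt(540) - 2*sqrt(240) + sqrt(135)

2*sqrt(540) = 12*sqrt(15); 2*sqrt(240) = 8*sqrt(15); sqrt(135) = 3*sqrt(15)
Combine: (-12 - 8 + 3)·sqrt(15) = -17*sqrt(15)

-17*sqrt(15)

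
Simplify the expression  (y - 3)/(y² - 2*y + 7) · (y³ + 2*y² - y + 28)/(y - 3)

Factor: y³ + 2*y² - y + 28 = (y² - 2*y + 7)·(y + 4)
Cancel the common factors (y² - 2*y + 7), (y - 3).

y + 4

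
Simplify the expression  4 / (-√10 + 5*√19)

(4*√10 + 20*√19)/465

Multiply numerator and denominator by √10 + 5*√19.
Denominator becomes 465; numerator becomes 4*√10 + 20*√19.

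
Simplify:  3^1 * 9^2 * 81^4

3^1 = 3^1; 9^2 = 3^4; 81^4 = 3^16
Combine exponents: 3^21

3^21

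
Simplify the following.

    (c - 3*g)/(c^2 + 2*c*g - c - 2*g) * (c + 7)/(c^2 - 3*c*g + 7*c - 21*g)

1/(c^2 + 2*c*g - c - 2*g)

Factor: c^2 + 2*c*g - c - 2*g = (c - 1)*(c + 2*g);  c^2 - 3*c*g + 7*c - 21*g = (c - 3*g)*(c + 7)
Cancel the common factors (c + 7), (c - 3*g).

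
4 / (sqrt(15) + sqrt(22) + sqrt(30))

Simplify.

Group as (sqrt(22) + sqrt(30)) + sqrt(15); multiply by (sqrt(22) + sqrt(30)) - sqrt(15), then rationalise the remaining surd.

(-240*sqrt(11) + 28*sqrt(30) + 92*sqrt(22) + 148*sqrt(15))/1271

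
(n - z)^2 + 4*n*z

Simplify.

After expansion: n^2 + 2*n*z + z^2 — a perfect-square trinomial.

(n + z)^2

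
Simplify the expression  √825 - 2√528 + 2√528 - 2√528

-3*√33

√825 = 5*√33; 2√528 = 8*√33; 2√528 = 8*√33; 2√528 = 8*√33
Combine: (5 - 8 + 8 - 8)·√33 = -3*√33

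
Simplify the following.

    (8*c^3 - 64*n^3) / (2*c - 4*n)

4*c^2 + 8*c*n + 16*n^2

Factor as (a-b)(a^2+ab+b^2) with a=(2*c), b=(4*n).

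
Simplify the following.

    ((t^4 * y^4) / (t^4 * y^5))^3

y^(-3)

Inside the bracket: (y^-1)
Raise to the power 3: (y^-3)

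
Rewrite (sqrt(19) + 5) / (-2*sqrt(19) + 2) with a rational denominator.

(-sqrt(19) - 4)/6

Multiply numerator and denominator by 2 + 2*sqrt(19).
Denominator becomes -72; numerator becomes 48 + 12*sqrt(19).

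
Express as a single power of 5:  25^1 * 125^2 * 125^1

25^1 = 5^2; 125^2 = 5^6; 125^1 = 5^3
Combine exponents: 5^11

5^11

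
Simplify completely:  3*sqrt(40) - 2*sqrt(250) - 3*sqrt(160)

-16*sqrt(10)

3*sqrt(40) = 6*sqrt(10); 2*sqrt(250) = 10*sqrt(10); 3*sqrt(160) = 12*sqrt(10)
Combine: (6 - 10 - 12)·sqrt(10) = -16*sqrt(10)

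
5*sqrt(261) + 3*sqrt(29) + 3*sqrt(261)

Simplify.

27*sqrt(29)

5*sqrt(261) = 15*sqrt(29); 3*sqrt(29) = 3*sqrt(29); 3*sqrt(261) = 9*sqrt(29)
Combine: (15 + 3 + 9)·sqrt(29) = 27*sqrt(29)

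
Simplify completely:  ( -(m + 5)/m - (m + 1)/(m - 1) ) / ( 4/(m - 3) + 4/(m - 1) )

Numerator: -(m + 5)/m - (m + 1)/(m - 1) = (-2*m^2 - 5*m + 5)/(m^2 - m)
Denominator: 4/(m - 3) + 4/(m - 1) = (8*m - 16)/(m^2 - 4*m + 3)
Divide: ((-2*m^2 - 5*m + 5)/(m^2 - m)) · ((m^2 - 4*m + 3)/(8*m - 16)) = (-2*m^3 + m^2 + 20*m - 15)/(8*m^2 - 16*m)

(-2*m^3 + m^2 + 20*m - 15)/(8*m^2 - 16*m)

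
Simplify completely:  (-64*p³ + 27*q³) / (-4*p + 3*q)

16*p² + 12*p*q + 9*q²

Apply the difference-of-cubes factorisation and cancel (-4*p + 3*q).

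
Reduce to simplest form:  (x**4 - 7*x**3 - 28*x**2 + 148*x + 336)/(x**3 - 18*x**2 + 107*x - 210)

Factor: x**4 - 7*x**3 - 28*x**2 + 148*x + 336 = (x + 2)*(x - 7)*(x - 6)*(x + 4);  x**3 - 18*x**2 + 107*x - 210 = (x - 6)*(x - 7)*(x - 5)
Cancel the common factors (x - 7), (x - 6).

(x**2 + 6*x + 8)/(x - 5)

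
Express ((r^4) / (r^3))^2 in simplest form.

r^2

Inside the bracket: r^1
Raise to the power 2: r^2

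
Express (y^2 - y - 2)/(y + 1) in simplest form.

y - 2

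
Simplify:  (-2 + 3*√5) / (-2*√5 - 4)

(-19 + 8*√5)/2

Multiply numerator and denominator by -4 + 2*√5.
Denominator becomes -4; numerator becomes -16*√5 + 38.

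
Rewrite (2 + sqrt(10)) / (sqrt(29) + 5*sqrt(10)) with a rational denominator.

(-sqrt(290) - 2*sqrt(29) + 10*sqrt(10) + 50)/221

Multiply numerator and denominator by -sqrt(29) + 5*sqrt(10).
Denominator becomes 221; numerator becomes -sqrt(290) - 2*sqrt(29) + 10*sqrt(10) + 50.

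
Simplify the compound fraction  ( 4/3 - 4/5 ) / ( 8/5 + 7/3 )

8/59

Numerator: 4/3 - 4/5 = 8/15
Denominator: 8/5 + 7/3 = 59/15
Divide: (8/15) · (15/59) = 8/59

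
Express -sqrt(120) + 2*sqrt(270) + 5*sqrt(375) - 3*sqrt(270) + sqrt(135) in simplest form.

sqrt(120) = 2*sqrt(30); 2*sqrt(270) = 6*sqrt(30); 5*sqrt(375) = 25*sqrt(15); 3*sqrt(270) = 9*sqrt(30); sqrt(135) = 3*sqrt(15)

-5*sqrt(30) + 28*sqrt(15)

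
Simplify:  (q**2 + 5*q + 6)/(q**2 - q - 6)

Factor: q**2 + 5*q + 6 = (q + 3)*(q + 2);  q**2 - q - 6 = (q - 3)*(q + 2)
Cancel the common factor (q + 2).

(q + 3)/(q - 3)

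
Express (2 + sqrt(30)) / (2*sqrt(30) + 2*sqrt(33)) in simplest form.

(-30 - 2*sqrt(30) + 2*sqrt(33) + 3*sqrt(110))/6

Multiply numerator and denominator by -2*sqrt(33) + 2*sqrt(30).
Denominator becomes -12; numerator becomes -6*sqrt(110) - 4*sqrt(33) + 4*sqrt(30) + 60.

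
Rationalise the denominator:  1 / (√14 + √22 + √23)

Group as (√22 + √23) + √14; multiply by (√22 + √23) - √14, then rationalise the remaining surd.

(-4*√1771 + 13*√23 + 15*√22 + 31*√14)/1063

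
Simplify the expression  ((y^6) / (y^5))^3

y^3

Inside the bracket: y^1
Raise to the power 3: y^3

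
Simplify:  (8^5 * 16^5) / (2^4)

2^31

8^5 = 2^15; 16^5 = 2^20; 2^4 = 2^4
Combine exponents: 2^31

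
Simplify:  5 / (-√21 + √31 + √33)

(-215*√21 + 95*√33 + 115*√31 + 30*√2387)/2243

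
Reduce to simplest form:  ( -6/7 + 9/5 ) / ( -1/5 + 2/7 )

11

Numerator: -6/7 + 9/5 = 33/35
Denominator: -1/5 + 2/7 = 3/35
Divide: (33/35) · (35/3) = 11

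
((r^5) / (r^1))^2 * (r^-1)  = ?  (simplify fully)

Inside the bracket: r^4
Raise to the power 2: r^8
Multiply by (r^-1): add exponents.

r^7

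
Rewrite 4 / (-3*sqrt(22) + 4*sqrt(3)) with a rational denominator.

Multiply numerator and denominator by 4*sqrt(3) + 3*sqrt(22).
Denominator becomes -150; numerator becomes 16*sqrt(3) + 12*sqrt(22).

(-6*sqrt(22) - 8*sqrt(3))/75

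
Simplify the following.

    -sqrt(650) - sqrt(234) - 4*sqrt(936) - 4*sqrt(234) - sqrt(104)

sqrt(650) = 5*sqrt(26); sqrt(234) = 3*sqrt(26); 4*sqrt(936) = 24*sqrt(26); 4*sqrt(234) = 12*sqrt(26); sqrt(104) = 2*sqrt(26)
Combine: (-5 - 3 - 24 - 12 - 2)·sqrt(26) = -46*sqrt(26)

-46*sqrt(26)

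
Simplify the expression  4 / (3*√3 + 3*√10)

(-4*√3 + 4*√10)/21

Multiply numerator and denominator by -3*√10 + 3*√3.
Denominator becomes -63; numerator becomes -12*√10 + 12*√3.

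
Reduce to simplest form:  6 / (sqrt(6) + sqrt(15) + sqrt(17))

Group as (sqrt(15) + sqrt(17)) + sqrt(6); multiply by (sqrt(15) + sqrt(17)) - sqrt(6), then rationalise the remaining surd.

(-9*sqrt(170) + 6*sqrt(17) + 12*sqrt(15) + 39*sqrt(6))/86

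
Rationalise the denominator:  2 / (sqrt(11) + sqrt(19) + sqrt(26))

(-sqrt(5434) + 2*sqrt(26) + 9*sqrt(19) + 17*sqrt(11))/205

Group as (sqrt(11) + sqrt(26)) + sqrt(19); multiply by (sqrt(11) + sqrt(26)) - sqrt(19), then rationalise the remaining surd.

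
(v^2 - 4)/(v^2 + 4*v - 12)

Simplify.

(v + 2)/(v + 6)

Factor: v^2 - 4 = (v + 2)*(v - 2);  v^2 + 4*v - 12 = (v + 6)*(v - 2)
Cancel the common factor (v - 2).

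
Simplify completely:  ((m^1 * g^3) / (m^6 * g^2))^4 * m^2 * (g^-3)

g/m^18

Inside the bracket: (m^-5) * g^1
Raise to the power 4: (m^-20) * g^4
Multiply by m^2 * (g^-3): add exponents.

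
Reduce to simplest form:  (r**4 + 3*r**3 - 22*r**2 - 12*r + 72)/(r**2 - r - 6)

r**2 + 4*r - 12

Factor: r**4 + 3*r**3 - 22*r**2 - 12*r + 72 = (r + 2)*(r - 2)*(r - 3)*(r + 6);  r**2 - r - 6 = (r - 3)*(r + 2)
Cancel the common factors (r + 2), (r - 3).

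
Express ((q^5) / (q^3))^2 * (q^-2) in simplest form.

q^2

Inside the bracket: q^2
Raise to the power 2: q^4
Multiply by (q^-2): add exponents.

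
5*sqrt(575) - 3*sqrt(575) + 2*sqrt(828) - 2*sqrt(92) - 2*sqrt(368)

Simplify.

5*sqrt(575) = 25*sqrt(23); 3*sqrt(575) = 15*sqrt(23); 2*sqrt(828) = 12*sqrt(23); 2*sqrt(92) = 4*sqrt(23); 2*sqrt(368) = 8*sqrt(23)

10*sqrt(23)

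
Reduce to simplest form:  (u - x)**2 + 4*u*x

(u + x)**2

Expand the square and combine the 4*u*x term.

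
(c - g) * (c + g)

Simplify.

c^2 - g^2

Telescope via difference of squares: (c+g)(c-g) = c^2 - g^2.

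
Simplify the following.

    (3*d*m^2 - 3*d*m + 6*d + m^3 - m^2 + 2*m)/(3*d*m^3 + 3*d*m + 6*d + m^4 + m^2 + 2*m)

1/(m + 1)

Factor: 3*d*m^2 - 3*d*m + 6*d + m^3 - m^2 + 2*m = (m^2 - m + 2)*(3*d + m);  3*d*m^3 + 3*d*m + 6*d + m^4 + m^2 + 2*m = (m^2 - m + 2)*(m + 1)*(3*d + m)
Cancel the common factors (m^2 - m + 2), (3*d + m).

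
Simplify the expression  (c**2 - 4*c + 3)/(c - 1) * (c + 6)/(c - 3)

c + 6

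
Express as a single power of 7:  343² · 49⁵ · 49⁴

7^24

343² = 7^6; 49⁵ = 7^10; 49⁴ = 7^8
Combine exponents: 7^24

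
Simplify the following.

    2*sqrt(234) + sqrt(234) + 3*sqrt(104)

15*sqrt(26)

2*sqrt(234) = 6*sqrt(26); sqrt(234) = 3*sqrt(26); 3*sqrt(104) = 6*sqrt(26)
Combine: (6 + 3 + 6)·sqrt(26) = 15*sqrt(26)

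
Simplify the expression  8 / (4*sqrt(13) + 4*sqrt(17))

(-sqrt(13) + sqrt(17))/2

Multiply numerator and denominator by -4*sqrt(13) + 4*sqrt(17).
Denominator becomes 64; numerator becomes -32*sqrt(13) + 32*sqrt(17).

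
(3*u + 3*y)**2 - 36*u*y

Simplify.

9*(u - y)**2

Expand the square and combine the 36*u*y term.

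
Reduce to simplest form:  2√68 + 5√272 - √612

2√68 = 4*√17; 5√272 = 20*√17; √612 = 6*√17
Combine: (4 + 20 - 6)·√17 = 18*√17

18*√17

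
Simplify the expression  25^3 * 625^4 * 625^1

25^3 = 5^6; 625^4 = 5^16; 625^1 = 5^4
Combine exponents: 5^26

5^26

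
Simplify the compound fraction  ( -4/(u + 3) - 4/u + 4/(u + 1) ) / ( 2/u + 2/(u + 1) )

Numerator: -4/(u + 3) - 4/u + 4/(u + 1) = (-4*u**2 - 8*u - 12)/(u**3 + 4*u**2 + 3*u)
Denominator: 2/u + 2/(u + 1) = (4*u + 2)/(u**2 + u)
Divide: ((-4*u**2 - 8*u - 12)/(u**3 + 4*u**2 + 3*u)) · ((u**2 + u)/(4*u + 2)) = (-2*u**2 - 4*u - 6)/(2*u**2 + 7*u + 3)

(-2*u**2 - 4*u - 6)/(2*u**2 + 7*u + 3)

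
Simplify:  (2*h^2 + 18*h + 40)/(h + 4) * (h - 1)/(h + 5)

2*h - 2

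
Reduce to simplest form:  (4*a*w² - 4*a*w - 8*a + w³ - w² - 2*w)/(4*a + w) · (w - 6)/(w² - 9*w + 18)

(w² - w - 2)/(w - 3)

Factor: 4*a*w² - 4*a*w - 8*a + w³ - w² - 2*w = (w - 2)·(4*a + w)·(w + 1);  w² - 9*w + 18 = (w - 3)·(w - 6)
Cancel the common factors (4*a + w), (w - 6).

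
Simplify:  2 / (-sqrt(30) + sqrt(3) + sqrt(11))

(-8*sqrt(30) - 11*sqrt(11) - 19*sqrt(3) - 3*sqrt(110))/31

Group as (sqrt(3) + sqrt(11)) - sqrt(30); multiply by (sqrt(3) + sqrt(11)) + sqrt(30), then rationalise the remaining surd.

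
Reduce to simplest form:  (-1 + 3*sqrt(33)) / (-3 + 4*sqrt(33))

Multiply numerator and denominator by -4*sqrt(33) - 3.
Denominator becomes -519; numerator becomes -393 - 5*sqrt(33).

(5*sqrt(33) + 393)/519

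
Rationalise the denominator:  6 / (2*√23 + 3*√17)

Multiply numerator and denominator by -2*√23 + 3*√17.
Denominator becomes 61; numerator becomes -12*√23 + 18*√17.

(-12*√23 + 18*√17)/61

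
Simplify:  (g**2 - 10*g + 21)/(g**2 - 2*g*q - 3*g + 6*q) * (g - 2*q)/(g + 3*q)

(g - 7)/(g + 3*q)

Factor: g**2 - 10*g + 21 = (g - 7)*(g - 3);  g**2 - 2*g*q - 3*g + 6*q = (g - 2*q)*(g - 3)
Cancel the common factors (g - 2*q), (g - 3).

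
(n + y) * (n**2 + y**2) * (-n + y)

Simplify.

-n**4 + y**4

Pair the conjugate factors: (y+n)(y-n) = -n**2 + y**2, then repeat with the next factor.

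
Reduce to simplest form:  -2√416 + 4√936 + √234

2√416 = 8*√26; 4√936 = 24*√26; √234 = 3*√26
Combine: (-8 + 24 + 3)·√26 = 19*√26

19*√26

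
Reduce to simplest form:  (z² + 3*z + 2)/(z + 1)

z + 2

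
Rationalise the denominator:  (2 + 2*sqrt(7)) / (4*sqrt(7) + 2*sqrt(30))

(-14 - 2*sqrt(7) + sqrt(30) + sqrt(210))/2

Multiply numerator and denominator by -2*sqrt(30) + 4*sqrt(7).
Denominator becomes -8; numerator becomes -4*sqrt(210) - 4*sqrt(30) + 8*sqrt(7) + 56.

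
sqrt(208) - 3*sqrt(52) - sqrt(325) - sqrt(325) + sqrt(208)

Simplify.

-8*sqrt(13)

sqrt(208) = 4*sqrt(13); 3*sqrt(52) = 6*sqrt(13); sqrt(325) = 5*sqrt(13); sqrt(325) = 5*sqrt(13); sqrt(208) = 4*sqrt(13)
Combine: (4 - 6 - 5 - 5 + 4)·sqrt(13) = -8*sqrt(13)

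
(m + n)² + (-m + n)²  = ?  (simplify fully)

Binomially expand both and collect terms in n, m.

2*m² + 2*n²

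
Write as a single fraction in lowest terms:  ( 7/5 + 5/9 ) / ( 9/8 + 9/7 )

Numerator: 7/5 + 5/9 = 88/45
Denominator: 9/8 + 9/7 = 135/56
Divide: (88/45) · (56/135) = 4928/6075

4928/6075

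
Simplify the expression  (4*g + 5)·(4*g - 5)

16*g² - 25

Product of conjugates: (P+Q)(P-Q) = P^2 - Q^2.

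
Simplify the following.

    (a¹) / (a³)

Quotient: (a^-2)

a^(-2)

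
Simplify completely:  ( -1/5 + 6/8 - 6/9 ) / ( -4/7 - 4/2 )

Numerator: -1/5 + 6/8 - 6/9 = -7/60
Denominator: -4/7 - 4/2 = -18/7
Divide: (-7/60) · (-7/18) = 49/1080

49/1080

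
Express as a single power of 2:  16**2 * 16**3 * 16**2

2**28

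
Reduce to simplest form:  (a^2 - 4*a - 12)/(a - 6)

a + 2

Factor: a^2 - 4*a - 12 = (a + 2)*(a - 6)
Cancel the common factor (a - 6).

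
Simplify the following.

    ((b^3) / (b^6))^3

Inside the bracket: (b^-3)
Raise to the power 3: (b^-9)

b^(-9)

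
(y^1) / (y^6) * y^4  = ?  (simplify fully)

Quotient: (y^-5)
Multiply by y^4: add exponents.

1/y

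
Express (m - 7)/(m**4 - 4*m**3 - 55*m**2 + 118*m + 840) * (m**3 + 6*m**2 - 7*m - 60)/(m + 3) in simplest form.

Factor: m**4 - 4*m**3 - 55*m**2 + 118*m + 840 = (m - 6)*(m + 4)*(m - 7)*(m + 5);  m**3 + 6*m**2 - 7*m - 60 = (m - 3)*(m + 4)*(m + 5)
Cancel the common factors (m - 7), (m + 4), (m + 5).

(m - 3)/(m**2 - 3*m - 18)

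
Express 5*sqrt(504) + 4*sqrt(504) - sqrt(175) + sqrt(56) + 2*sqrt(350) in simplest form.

-5*sqrt(7) + 66*sqrt(14)

5*sqrt(504) = 30*sqrt(14); 4*sqrt(504) = 24*sqrt(14); sqrt(175) = 5*sqrt(7); sqrt(56) = 2*sqrt(14); 2*sqrt(350) = 10*sqrt(14)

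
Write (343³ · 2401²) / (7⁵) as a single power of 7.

7^12

343³ = 7^9; 2401² = 7^8; 7⁵ = 7^5
Combine exponents: 7^12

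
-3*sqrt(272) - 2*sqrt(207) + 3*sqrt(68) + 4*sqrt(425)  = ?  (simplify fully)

3*sqrt(272) = 12*sqrt(17); 2*sqrt(207) = 6*sqrt(23); 3*sqrt(68) = 6*sqrt(17); 4*sqrt(425) = 20*sqrt(17)

-6*sqrt(23) + 14*sqrt(17)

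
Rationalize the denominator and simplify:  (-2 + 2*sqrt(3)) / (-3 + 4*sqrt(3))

(-2*sqrt(3) + 18)/39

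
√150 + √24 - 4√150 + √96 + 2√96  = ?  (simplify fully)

-√6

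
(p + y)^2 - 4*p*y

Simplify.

(p - y)^2

After expansion: p^2 - 2*p*y + y^2 — a perfect-square trinomial.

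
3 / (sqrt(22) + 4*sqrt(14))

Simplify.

Multiply numerator and denominator by -4*sqrt(14) + sqrt(22).
Denominator becomes -202; numerator becomes -12*sqrt(14) + 3*sqrt(22).

(-3*sqrt(22) + 12*sqrt(14))/202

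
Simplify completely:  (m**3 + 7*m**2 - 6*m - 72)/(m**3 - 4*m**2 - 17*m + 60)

(m + 6)/(m - 5)

Factor: m**3 + 7*m**2 - 6*m - 72 = (m + 4)*(m - 3)*(m + 6);  m**3 - 4*m**2 - 17*m + 60 = (m - 3)*(m + 4)*(m - 5)
Cancel the common factors (m - 3), (m + 4).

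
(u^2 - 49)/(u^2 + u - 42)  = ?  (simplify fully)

Factor: u^2 - 49 = (u - 7)*(u + 7);  u^2 + u - 42 = (u + 7)*(u - 6)
Cancel the common factor (u + 7).

(u - 7)/(u - 6)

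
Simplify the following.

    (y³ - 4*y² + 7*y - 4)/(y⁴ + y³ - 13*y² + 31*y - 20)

1/(y + 5)

Factor: y³ - 4*y² + 7*y - 4 = (y² - 3*y + 4)·(y - 1);  y⁴ + y³ - 13*y² + 31*y - 20 = (y² - 3*y + 4)·(y + 5)·(y - 1)
Cancel the common factors (y² - 3*y + 4), (y - 1).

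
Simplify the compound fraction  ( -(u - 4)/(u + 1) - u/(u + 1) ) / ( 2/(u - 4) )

Numerator: -(u - 4)/(u + 1) - u/(u + 1) = (-2*u + 4)/(u + 1)
Denominator: 2/(u - 4) = 2/(u - 4)
Divide: ((-2*u + 4)/(u + 1)) · (u/2 - 2) = (-u^2 + 6*u - 8)/(u + 1)

(-u^2 + 6*u - 8)/(u + 1)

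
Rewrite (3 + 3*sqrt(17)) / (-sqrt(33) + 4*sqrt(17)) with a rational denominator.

(3*sqrt(33) + 12*sqrt(17) + 3*sqrt(561) + 204)/239

Multiply numerator and denominator by sqrt(33) + 4*sqrt(17).
Denominator becomes 239; numerator becomes 3*sqrt(33) + 12*sqrt(17) + 3*sqrt(561) + 204.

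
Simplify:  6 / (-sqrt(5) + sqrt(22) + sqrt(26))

(-258*sqrt(5) + 6*sqrt(26) + 54*sqrt(22) + 24*sqrt(715))/439

Group as (sqrt(22) + sqrt(26)) - sqrt(5); multiply by (sqrt(22) + sqrt(26)) + sqrt(5), then rationalise the remaining surd.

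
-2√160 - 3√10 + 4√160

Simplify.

5*√10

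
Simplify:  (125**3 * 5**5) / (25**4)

125**3 = 5**9; 5**5 = 5**5; 25**4 = 5**8
Combine exponents: 5**6

5**6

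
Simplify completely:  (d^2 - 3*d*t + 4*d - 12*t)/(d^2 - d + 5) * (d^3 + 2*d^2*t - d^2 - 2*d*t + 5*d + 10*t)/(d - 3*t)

d^2 + 2*d*t + 4*d + 8*t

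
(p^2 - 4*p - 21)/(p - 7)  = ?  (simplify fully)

Factor: p^2 - 4*p - 21 = (p - 7)*(p + 3)
Cancel the common factor (p - 7).

p + 3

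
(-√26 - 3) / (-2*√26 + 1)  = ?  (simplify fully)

(7*√26 + 55)/103

Multiply numerator and denominator by 1 + 2*√26.
Denominator becomes -103; numerator becomes -55 - 7*√26.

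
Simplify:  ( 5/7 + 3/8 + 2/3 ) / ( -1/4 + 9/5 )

1475/1302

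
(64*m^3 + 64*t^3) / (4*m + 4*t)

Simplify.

(4*m)^3 + (4*t)^3 = (4*m + 4*t)(16*m^2 - 16*m*t + 16*t^2).

16*m^2 - 16*m*t + 16*t^2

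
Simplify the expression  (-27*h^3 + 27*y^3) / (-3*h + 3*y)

9*h^2 + 9*h*y + 9*y^2

Apply the difference-of-cubes factorisation and cancel (-3*h + 3*y).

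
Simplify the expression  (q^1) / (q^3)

q^(-2)

Quotient: (q^-2)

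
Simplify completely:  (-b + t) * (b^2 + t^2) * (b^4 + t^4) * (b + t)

-b^8 + t^8

(t+b)(t-b) = -b^2 + t^2; continue pairing.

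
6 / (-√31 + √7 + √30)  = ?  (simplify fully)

(-3*√31 + 4*√30 + 27*√7 + √6510)/67

Group as (√7 + √30) - √31; multiply by (√7 + √30) + √31, then rationalise the remaining surd.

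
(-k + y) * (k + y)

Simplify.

-k^2 + y^2

(y+k)(y-k) = -k^2 + y^2.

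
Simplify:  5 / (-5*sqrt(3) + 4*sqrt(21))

(25*sqrt(3) + 20*sqrt(21))/261

Multiply numerator and denominator by 5*sqrt(3) + 4*sqrt(21).
Denominator becomes 261; numerator becomes 25*sqrt(3) + 20*sqrt(21).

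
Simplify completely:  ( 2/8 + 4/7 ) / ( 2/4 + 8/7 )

Numerator: 2/8 + 4/7 = 23/28
Denominator: 2/4 + 8/7 = 23/14
Divide: (23/28) · (14/23) = 1/2

1/2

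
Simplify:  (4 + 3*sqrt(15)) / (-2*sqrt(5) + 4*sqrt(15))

(4*sqrt(5) + 15*sqrt(3) + 8*sqrt(15) + 90)/110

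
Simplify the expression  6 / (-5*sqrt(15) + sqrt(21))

Multiply numerator and denominator by sqrt(21) + 5*sqrt(15).
Denominator becomes -354; numerator becomes 6*sqrt(21) + 30*sqrt(15).

(-5*sqrt(15) - sqrt(21))/59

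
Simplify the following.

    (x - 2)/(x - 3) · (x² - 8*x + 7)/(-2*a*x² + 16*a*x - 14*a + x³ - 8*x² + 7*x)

Factor: x² - 8*x + 7 = (x - 7)·(x - 1);  -2*a*x² + 16*a*x - 14*a + x³ - 8*x² + 7*x = (x - 1)·(x - 7)·(-2*a + x)
Cancel the common factors (x - 1), (x - 7).

(x - 2)/(-2*a*x + 6*a + x² - 3*x)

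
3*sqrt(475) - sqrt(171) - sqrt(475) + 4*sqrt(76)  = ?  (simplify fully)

15*sqrt(19)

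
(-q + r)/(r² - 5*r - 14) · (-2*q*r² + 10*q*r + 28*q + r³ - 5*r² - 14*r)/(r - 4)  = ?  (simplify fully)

Factor: r² - 5*r - 14 = (r - 7)·(r + 2);  -2*q*r² + 10*q*r + 28*q + r³ - 5*r² - 14*r = (r - 7)·(-2*q + r)·(r + 2)
Cancel the common factors (r - 7), (r + 2).

(2*q² - 3*q*r + r²)/(r - 4)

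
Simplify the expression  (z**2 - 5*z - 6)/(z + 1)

Factor: z**2 - 5*z - 6 = (z + 1)*(z - 6)
Cancel the common factor (z + 1).

z - 6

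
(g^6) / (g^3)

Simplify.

Quotient: g^3

g^3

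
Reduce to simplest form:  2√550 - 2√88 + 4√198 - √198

15*√22

2√550 = 10*√22; 2√88 = 4*√22; 4√198 = 12*√22; √198 = 3*√22
Combine: (10 - 4 + 12 - 3)·√22 = 15*√22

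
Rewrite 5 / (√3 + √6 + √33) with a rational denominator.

Group as (√3 + √33) + √6; multiply by (√3 + √33) - √6, then rationalise the remaining surd.

(-25*√6 - 30*√3 + 5*√66 + 20*√33)/84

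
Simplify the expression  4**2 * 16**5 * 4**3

2**30

4**2 = 2**4; 16**5 = 2**20; 4**3 = 2**6
Combine exponents: 2**30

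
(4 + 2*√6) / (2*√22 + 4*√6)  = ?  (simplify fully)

Multiply numerator and denominator by -2*√22 + 4*√6.
Denominator becomes 8; numerator becomes -8*√33 - 8*√22 + 16*√6 + 48.

-√33 - √22 + 2*√6 + 6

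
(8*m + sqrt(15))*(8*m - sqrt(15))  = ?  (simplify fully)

64*m**2 - 15

Difference of squares with P = 8*m, Q = sqrt(15).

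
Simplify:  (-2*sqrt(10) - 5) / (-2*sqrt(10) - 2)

(sqrt(10) + 5)/6

Multiply numerator and denominator by -2 + 2*sqrt(10).
Denominator becomes -36; numerator becomes -30 - 6*sqrt(10).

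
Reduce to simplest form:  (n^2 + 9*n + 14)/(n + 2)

n + 7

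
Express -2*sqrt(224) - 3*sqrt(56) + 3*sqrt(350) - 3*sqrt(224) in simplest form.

-11*sqrt(14)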